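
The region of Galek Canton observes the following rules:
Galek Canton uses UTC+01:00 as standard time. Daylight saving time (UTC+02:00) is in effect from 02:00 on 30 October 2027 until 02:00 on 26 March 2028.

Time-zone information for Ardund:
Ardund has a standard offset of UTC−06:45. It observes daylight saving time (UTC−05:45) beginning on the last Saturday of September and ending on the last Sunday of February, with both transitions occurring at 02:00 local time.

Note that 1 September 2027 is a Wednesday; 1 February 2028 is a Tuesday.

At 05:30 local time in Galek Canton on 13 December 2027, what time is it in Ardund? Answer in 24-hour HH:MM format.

13 December 2027 lies within the daylight-saving period (30 October 2027 – 26 March 2028), so Galek Canton is on daylight time, UTC+02:00.
05:30 Galek Canton − 2h = 03:30 UTC.
1 September 2027 is a Wednesday, so Saturdays fall on 4, 11, 18, 25; the last is September 25.
1 February 2028 is a Tuesday, so Sundays fall on 6, 13, 20, 27; the last is February 27.
At the standard offset (UTC−06:45), 03:30 UTC − 6h45m = 20:45 Ardund standard time (rolling into the previous day, 12 December 2027).
Daylight saving runs 25 September 2027 – 27 February 2028; the standard-time date in Ardund, 12 December 2027, is inside that window, so Ardund is at UTC−05:45.
03:30 UTC − 5h45m = 21:45 Ardund (rolling into the previous day, 12 December 2027).

21:45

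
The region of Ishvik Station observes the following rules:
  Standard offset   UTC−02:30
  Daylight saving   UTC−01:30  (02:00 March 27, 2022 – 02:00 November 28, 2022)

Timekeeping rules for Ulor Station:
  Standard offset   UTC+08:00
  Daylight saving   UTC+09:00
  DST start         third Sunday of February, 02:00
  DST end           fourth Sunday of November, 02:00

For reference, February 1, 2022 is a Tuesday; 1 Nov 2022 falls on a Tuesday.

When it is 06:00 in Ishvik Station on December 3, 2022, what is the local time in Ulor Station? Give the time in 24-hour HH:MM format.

December 3, 2022 does not fall between 27 March and 28 November, so daylight saving is not in effect and Ishvik Station is at UTC−02:30.
06:00 Ishvik Station + 2h30m = 08:30 UTC.
1 February 2022 is a Tuesday, so the first Sunday is February 6 and the third is February 20.
1 November 2022 is a Tuesday, so the first Sunday is November 6 and the fourth is November 27.
At the standard offset (UTC+08:00), 08:30 UTC + 8h = 16:30 Ulor Station standard time.
Daylight saving runs 20 February – 27 November; the standard-time date in Ulor Station, December 3, 2022, is outside that window, so Ulor Station is on standard time at UTC+08:00.
08:30 UTC + 8h = 16:30 Ulor Station.

16:30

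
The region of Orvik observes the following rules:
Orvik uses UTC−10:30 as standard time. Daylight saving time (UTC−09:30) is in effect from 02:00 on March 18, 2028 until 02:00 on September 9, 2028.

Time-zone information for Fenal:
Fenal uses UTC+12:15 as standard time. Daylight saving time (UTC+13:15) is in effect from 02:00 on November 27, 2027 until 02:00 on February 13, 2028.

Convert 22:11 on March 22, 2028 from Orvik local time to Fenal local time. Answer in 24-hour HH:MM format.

March 22, 2028 falls between 18 March and 9 September, so daylight saving is in effect and Orvik is at UTC−09:30.
22:11 Orvik + 9h30m = 07:41 UTC (rolling into the next day, 23 March 2028).
At the standard offset (UTC+12:15), 07:41 UTC + 12h15m = 19:56 Fenal standard time.
Daylight saving runs 27 November 2027 – 13 February 2028; the standard-time date in Fenal, March 23, 2028, is outside that window, so Fenal is on standard time at UTC+12:15.
07:41 UTC + 12h15m = 19:56 Fenal.

19:56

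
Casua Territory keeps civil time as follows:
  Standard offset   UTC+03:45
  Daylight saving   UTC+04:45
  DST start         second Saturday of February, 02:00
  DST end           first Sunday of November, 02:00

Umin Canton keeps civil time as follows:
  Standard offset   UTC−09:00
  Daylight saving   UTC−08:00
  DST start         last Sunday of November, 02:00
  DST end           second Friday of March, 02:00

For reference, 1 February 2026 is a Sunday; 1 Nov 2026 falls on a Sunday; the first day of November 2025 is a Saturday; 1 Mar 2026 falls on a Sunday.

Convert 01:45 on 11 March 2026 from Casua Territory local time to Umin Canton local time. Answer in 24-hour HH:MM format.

13:00

1 February 2026 is a Sunday, so the first Saturday is February 7 and the second is February 14.
1 November 2026 is a Sunday, so the first Sunday is November 1.
11 March 2026 falls between 14 February and 1 November, so daylight saving is in effect and Casua Territory is at UTC+04:45.
01:45 Casua Territory − 4h45m = 21:00 UTC (rolling into the previous day, 10 March 2026).
1 November 2025 is a Saturday, so Sundays fall on 2, 9, 16, 23, 30; the last is November 30.
1 March 2026 is a Sunday, so the first Friday is March 6 and the second is March 13.
At the standard offset (UTC−09:00), 21:00 UTC − 9h = 12:00 Umin Canton standard time.
Daylight saving runs 30 November 2025 – 13 March 2026; the standard-time date in Umin Canton, 10 March 2026, is inside that window, so Umin Canton is at UTC−08:00.
21:00 UTC − 8h = 13:00 Umin Canton.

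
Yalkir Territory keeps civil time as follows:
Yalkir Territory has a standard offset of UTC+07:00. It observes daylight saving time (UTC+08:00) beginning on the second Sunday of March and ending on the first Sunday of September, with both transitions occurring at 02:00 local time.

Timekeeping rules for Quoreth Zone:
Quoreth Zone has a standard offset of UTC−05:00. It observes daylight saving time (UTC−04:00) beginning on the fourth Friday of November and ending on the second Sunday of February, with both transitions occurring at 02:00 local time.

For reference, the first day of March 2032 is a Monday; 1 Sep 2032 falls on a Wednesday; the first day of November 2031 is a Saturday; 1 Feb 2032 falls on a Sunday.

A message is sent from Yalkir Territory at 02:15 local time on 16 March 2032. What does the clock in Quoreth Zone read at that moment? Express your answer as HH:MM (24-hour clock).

1 March 2032 is a Monday, so the first Sunday is March 7 and the second is March 14.
1 September 2032 is a Wednesday, so the first Sunday is September 5.
Daylight saving runs 14 March – 5 September; 16 March 2032 is inside that window, so Yalkir Territory is at UTC+08:00.
02:15 Yalkir Territory − 8h = 18:15 UTC (rolling into the previous day, 15 March 2032).
1 November 2031 is a Saturday, so the first Friday is November 7 and the fourth is November 28.
1 February 2032 is a Sunday, so the first Sunday is February 1 and the second is February 8.
At the standard offset (UTC−05:00), 18:15 UTC − 5h = 13:15 Quoreth Zone standard time.
The standard-time date in Quoreth Zone, 15 March 2032, does not fall between 28 November 2031 and 8 February 2032, so daylight saving is not in effect and Quoreth Zone is at UTC−05:00.
18:15 UTC − 5h = 13:15 Quoreth Zone.

13:15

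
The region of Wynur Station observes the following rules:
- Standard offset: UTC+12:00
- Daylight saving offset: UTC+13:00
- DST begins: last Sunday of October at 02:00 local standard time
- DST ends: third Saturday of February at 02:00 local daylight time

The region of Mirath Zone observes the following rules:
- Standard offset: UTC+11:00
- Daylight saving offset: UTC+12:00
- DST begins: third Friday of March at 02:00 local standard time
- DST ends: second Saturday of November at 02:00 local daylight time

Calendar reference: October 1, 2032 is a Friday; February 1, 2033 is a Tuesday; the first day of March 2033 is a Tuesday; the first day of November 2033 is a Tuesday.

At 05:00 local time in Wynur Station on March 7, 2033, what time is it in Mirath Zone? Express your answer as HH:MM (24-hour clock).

04:00

1 October 2032 is a Friday, so Sundays fall on 3, 10, 17, 24, 31; the last is October 31.
1 February 2033 is a Tuesday, so the first Saturday is February 5 and the third is February 19.
March 7, 2033 is outside the daylight-saving period (31 October 2032 – 19 February 2033), so Wynur Station is on standard time, UTC+12:00.
05:00 Wynur Station − 12h = 17:00 UTC (rolling into the previous day, 6 March 2033).
1 March 2033 is a Tuesday, so the first Friday is March 4 and the third is March 18.
1 November 2033 is a Tuesday, so the first Saturday is November 5 and the second is November 12.
At the standard offset (UTC+11:00), 17:00 UTC + 11h = 04:00 Mirath Zone standard time (rolling into the next day, 7 March 2033).
The standard-time date in Mirath Zone, March 7, 2033, is outside the daylight-saving period (18 March – 12 November), so Mirath Zone is on standard time, UTC+11:00.
17:00 UTC + 11h = 04:00 Mirath Zone (rolling into the next day, 7 March 2033).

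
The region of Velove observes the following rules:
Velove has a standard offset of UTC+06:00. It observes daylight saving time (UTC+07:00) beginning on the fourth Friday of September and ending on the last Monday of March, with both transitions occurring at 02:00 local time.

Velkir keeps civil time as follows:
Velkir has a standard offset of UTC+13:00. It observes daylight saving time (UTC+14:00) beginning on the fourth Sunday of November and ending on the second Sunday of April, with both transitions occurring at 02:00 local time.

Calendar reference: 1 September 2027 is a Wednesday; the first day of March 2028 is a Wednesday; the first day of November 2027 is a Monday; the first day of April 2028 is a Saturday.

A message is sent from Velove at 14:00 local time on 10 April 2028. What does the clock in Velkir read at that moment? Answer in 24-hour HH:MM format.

1 September 2027 is a Wednesday, so the first Friday is September 3 and the fourth is September 24.
1 March 2028 is a Wednesday, so Mondays fall on 6, 13, 20, 27; the last is March 27.
10 April 2028 does not fall between 24 September 2027 and 27 March 2028, so daylight saving is not in effect and Velove is at UTC+06:00.
14:00 Velove − 6h = 08:00 UTC.
1 November 2027 is a Monday, so the first Sunday is November 7 and the fourth is November 28.
1 April 2028 is a Saturday, so the first Sunday is April 2 and the second is April 9.
At the standard offset (UTC+13:00), 08:00 UTC + 13h = 21:00 Velkir standard time.
The standard-time date in Velkir, 10 April 2028, is outside the daylight-saving period (28 November 2027 – 9 April 2028), so Velkir is on standard time, UTC+13:00.
08:00 UTC + 13h = 21:00 Velkir.

21:00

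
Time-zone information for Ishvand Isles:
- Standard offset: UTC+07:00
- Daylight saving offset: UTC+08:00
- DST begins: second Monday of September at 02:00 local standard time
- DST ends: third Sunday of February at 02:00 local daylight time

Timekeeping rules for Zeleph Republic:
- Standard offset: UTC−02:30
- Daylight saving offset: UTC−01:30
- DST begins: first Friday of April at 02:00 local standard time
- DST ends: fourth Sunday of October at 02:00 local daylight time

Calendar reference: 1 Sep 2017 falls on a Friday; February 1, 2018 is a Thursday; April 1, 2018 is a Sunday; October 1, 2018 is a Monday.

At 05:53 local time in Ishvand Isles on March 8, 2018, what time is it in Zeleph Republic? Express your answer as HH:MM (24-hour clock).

1 September 2017 is a Friday, so the first Monday is September 4 and the second is September 11.
1 February 2018 is a Thursday, so the first Sunday is February 4 and the third is February 18.
March 8, 2018 is outside the daylight-saving period (11 September 2017 – 18 February 2018), so Ishvand Isles is on standard time, UTC+07:00.
05:53 Ishvand Isles − 7h = 22:53 UTC (rolling into the previous day, 7 March 2018).
1 April 2018 is a Sunday, so the first Friday is April 6.
1 October 2018 is a Monday, so the first Sunday is October 7 and the fourth is October 28.
At the standard offset (UTC−02:30), 22:53 UTC − 2h30m = 20:23 Zeleph Republic standard time.
The standard-time date in Zeleph Republic, March 7, 2018, does not fall between 6 April and 28 October, so daylight saving is not in effect and Zeleph Republic is at UTC−02:30.
22:53 UTC − 2h30m = 20:23 Zeleph Republic.

20:23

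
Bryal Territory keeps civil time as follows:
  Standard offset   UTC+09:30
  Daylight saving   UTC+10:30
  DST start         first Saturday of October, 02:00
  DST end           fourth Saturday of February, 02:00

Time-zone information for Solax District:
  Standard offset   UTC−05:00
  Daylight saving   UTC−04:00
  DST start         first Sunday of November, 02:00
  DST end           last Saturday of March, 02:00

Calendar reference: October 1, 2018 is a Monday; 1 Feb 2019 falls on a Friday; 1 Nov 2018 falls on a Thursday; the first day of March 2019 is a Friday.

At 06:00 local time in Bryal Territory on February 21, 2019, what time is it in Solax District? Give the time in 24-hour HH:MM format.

15:30

1 October 2018 is a Monday, so the first Saturday is October 6.
1 February 2019 is a Friday, so the first Saturday is February 2 and the fourth is February 23.
Daylight saving runs 6 October 2018 – 23 February 2019; February 21, 2019 is inside that window, so Bryal Territory is at UTC+10:30.
06:00 Bryal Territory − 10h30m = 19:30 UTC (rolling into the previous day, 20 February 2019).
1 November 2018 is a Thursday, so the first Sunday is November 4.
1 March 2019 is a Friday, so Saturdays fall on 2, 9, 16, 23, 30; the last is March 30.
At the standard offset (UTC−05:00), 19:30 UTC − 5h = 14:30 Solax District standard time.
The standard-time date in Solax District, February 20, 2019, falls between 4 November 2018 and 30 March 2019, so daylight saving is in effect and Solax District is at UTC−04:00.
19:30 UTC − 4h = 15:30 Solax District.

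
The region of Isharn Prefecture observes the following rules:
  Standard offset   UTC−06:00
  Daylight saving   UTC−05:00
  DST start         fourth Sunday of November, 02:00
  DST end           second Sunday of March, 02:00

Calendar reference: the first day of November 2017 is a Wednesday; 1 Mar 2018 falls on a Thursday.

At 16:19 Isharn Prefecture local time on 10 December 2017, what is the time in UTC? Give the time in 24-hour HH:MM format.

1 November 2017 is a Wednesday, so the first Sunday is November 5 and the fourth is November 26.
1 March 2018 is a Thursday, so the first Sunday is March 4 and the second is March 11.
10 December 2017 falls between 26 November 2017 and 11 March 2018, so daylight saving is in effect and Isharn Prefecture is at UTC−05:00.
16:19 local + 5h = 21:19 UTC.

21:19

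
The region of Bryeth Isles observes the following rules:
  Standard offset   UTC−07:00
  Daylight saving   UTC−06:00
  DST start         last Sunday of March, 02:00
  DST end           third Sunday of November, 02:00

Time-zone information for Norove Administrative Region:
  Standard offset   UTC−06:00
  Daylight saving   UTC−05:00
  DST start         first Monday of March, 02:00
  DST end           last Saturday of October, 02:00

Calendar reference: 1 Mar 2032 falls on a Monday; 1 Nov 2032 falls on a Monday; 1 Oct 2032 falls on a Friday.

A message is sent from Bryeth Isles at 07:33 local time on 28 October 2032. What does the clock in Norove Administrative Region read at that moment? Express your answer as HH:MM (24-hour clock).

08:33

1 March 2032 is a Monday, so Sundays fall on 7, 14, 21, 28; the last is March 28.
1 November 2032 is a Monday, so the first Sunday is November 7 and the third is November 21.
Daylight saving runs 28 March – 21 November; 28 October 2032 is inside that window, so Bryeth Isles is at UTC−06:00.
07:33 Bryeth Isles + 6h = 13:33 UTC.
1 March 2032 is a Monday, so the first Monday is March 1.
1 October 2032 is a Friday, so Saturdays fall on 2, 9, 16, 23, 30; the last is October 30.
At the standard offset (UTC−06:00), 13:33 UTC − 6h = 07:33 Norove Administrative Region standard time.
Daylight saving runs 1 March – 30 October; the standard-time date in Norove Administrative Region, 28 October 2032, is inside that window, so Norove Administrative Region is at UTC−05:00.
13:33 UTC − 5h = 08:33 Norove Administrative Region.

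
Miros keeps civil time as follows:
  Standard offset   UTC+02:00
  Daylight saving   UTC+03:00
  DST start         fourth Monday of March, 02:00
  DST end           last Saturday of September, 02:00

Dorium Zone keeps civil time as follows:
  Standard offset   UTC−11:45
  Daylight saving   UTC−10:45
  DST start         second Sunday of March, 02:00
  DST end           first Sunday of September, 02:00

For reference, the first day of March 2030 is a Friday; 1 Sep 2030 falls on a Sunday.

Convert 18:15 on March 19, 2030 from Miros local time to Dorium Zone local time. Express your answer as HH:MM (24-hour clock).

05:30

1 March 2030 is a Friday, so the first Monday is March 4 and the fourth is March 25.
1 September 2030 is a Sunday, so Saturdays fall on 7, 14, 21, 28; the last is September 28.
Daylight saving runs 25 March – 28 September; March 19, 2030 is outside that window, so Miros is on standard time at UTC+02:00.
18:15 Miros − 2h = 16:15 UTC.
1 March 2030 is a Friday, so the first Sunday is March 3 and the second is March 10.
1 September 2030 is a Sunday, so the first Sunday is September 1.
At the standard offset (UTC−11:45), 16:15 UTC − 11h45m = 04:30 Dorium Zone standard time.
Daylight saving runs 10 March – 1 September; the standard-time date in Dorium Zone, March 19, 2030, is inside that window, so Dorium Zone is at UTC−10:45.
16:15 UTC − 10h45m = 05:30 Dorium Zone.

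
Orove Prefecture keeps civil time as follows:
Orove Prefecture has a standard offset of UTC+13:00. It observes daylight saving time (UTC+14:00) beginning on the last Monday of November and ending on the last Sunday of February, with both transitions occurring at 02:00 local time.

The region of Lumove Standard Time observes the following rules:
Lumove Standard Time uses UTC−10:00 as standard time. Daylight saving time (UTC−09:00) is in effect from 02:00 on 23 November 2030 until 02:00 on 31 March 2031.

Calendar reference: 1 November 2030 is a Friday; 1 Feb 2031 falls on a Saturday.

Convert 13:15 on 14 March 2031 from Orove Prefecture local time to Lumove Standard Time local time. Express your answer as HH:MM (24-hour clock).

1 November 2030 is a Friday, so Mondays fall on 4, 11, 18, 25; the last is November 25.
1 February 2031 is a Saturday, so Sundays fall on 2, 9, 16, 23; the last is February 23.
14 March 2031 does not fall between 25 November 2030 and 23 February 2031, so daylight saving is not in effect and Orove Prefecture is at UTC+13:00.
13:15 Orove Prefecture − 13h = 00:15 UTC.
At the standard offset (UTC−10:00), 00:15 UTC − 10h = 14:15 Lumove Standard Time standard time (rolling into the previous day, 13 March 2031).
Daylight saving runs 23 November 2030 – 31 March 2031; the standard-time date in Lumove Standard Time, 13 March 2031, is inside that window, so Lumove Standard Time is at UTC−09:00.
00:15 UTC − 9h = 15:15 Lumove Standard Time (rolling into the previous day, 13 March 2031).

15:15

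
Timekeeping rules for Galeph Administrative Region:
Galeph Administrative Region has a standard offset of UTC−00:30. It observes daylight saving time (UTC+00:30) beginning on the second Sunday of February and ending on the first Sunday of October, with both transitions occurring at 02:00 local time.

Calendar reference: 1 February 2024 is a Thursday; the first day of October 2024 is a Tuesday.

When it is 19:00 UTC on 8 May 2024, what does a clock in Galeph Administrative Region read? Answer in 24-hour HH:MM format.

19:30

1 February 2024 is a Thursday, so the first Sunday is February 4 and the second is February 11.
1 October 2024 is a Tuesday, so the first Sunday is October 6.
At the standard offset (UTC−00:30), 19:00 UTC − 0h30m = 18:30 Galeph Administrative Region standard time.
The standard-time date in Galeph Administrative Region, 8 May 2024, lies within the daylight-saving period (11 February – 6 October), so Galeph Administrative Region is on daylight time, UTC+00:30.
19:00 UTC + 0h30m = 19:30 local.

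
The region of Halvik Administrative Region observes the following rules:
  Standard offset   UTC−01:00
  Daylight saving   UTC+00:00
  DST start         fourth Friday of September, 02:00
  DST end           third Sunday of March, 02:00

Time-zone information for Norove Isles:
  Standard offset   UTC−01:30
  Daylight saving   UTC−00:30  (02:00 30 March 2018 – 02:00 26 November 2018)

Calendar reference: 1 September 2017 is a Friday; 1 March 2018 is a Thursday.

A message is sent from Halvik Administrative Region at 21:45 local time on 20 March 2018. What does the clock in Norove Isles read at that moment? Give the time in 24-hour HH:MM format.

1 September 2017 is a Friday, so the first Friday is September 1 and the fourth is September 22.
1 March 2018 is a Thursday, so the first Sunday is March 4 and the third is March 18.
20 March 2018 does not fall between 22 September 2017 and 18 March 2018, so daylight saving is not in effect and Halvik Administrative Region is at UTC−01:00.
21:45 Halvik Administrative Region + 1h = 22:45 UTC.
At the standard offset (UTC−01:30), 22:45 UTC − 1h30m = 21:15 Norove Isles standard time.
Daylight saving runs 30 March – 26 November; the standard-time date in Norove Isles, 20 March 2018, is outside that window, so Norove Isles is on standard time at UTC−01:30.
22:45 UTC − 1h30m = 21:15 Norove Isles.

21:15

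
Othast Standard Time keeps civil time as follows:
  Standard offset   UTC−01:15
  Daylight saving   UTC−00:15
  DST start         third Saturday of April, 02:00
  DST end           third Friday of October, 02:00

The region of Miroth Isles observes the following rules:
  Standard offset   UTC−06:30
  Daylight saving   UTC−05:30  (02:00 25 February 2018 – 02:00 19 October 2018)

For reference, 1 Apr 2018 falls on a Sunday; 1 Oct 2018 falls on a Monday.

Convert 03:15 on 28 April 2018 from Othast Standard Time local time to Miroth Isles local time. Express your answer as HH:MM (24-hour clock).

1 April 2018 is a Sunday, so the first Saturday is April 7 and the third is April 21.
1 October 2018 is a Monday, so the first Friday is October 5 and the third is October 19.
28 April 2018 lies within the daylight-saving period (21 April – 19 October), so Othast Standard Time is on daylight time, UTC−00:15.
03:15 Othast Standard Time + 0h15m = 03:30 UTC.
At the standard offset (UTC−06:30), 03:30 UTC − 6h30m = 21:00 Miroth Isles standard time (rolling into the previous day, 27 April 2018).
The standard-time date in Miroth Isles, 27 April 2018, falls between 25 February and 19 October, so daylight saving is in effect and Miroth Isles is at UTC−05:30.
03:30 UTC − 5h30m = 22:00 Miroth Isles (rolling into the previous day, 27 April 2018).

22:00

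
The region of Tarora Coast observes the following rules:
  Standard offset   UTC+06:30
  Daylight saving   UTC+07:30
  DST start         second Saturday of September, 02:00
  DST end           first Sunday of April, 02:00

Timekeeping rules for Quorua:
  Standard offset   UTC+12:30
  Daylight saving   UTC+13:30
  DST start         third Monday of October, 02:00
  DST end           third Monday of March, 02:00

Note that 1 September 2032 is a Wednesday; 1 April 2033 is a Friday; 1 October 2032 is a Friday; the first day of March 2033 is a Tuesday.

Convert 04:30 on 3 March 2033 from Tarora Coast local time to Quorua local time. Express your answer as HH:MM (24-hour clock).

10:30

1 September 2032 is a Wednesday, so the first Saturday is September 4 and the second is September 11.
1 April 2033 is a Friday, so the first Sunday is April 3.
3 March 2033 falls between 11 September 2032 and 3 April 2033, so daylight saving is in effect and Tarora Coast is at UTC+07:30.
04:30 Tarora Coast − 7h30m = 21:00 UTC (rolling into the previous day, 2 March 2033).
1 October 2032 is a Friday, so the first Monday is October 4 and the third is October 18.
1 March 2033 is a Tuesday, so the first Monday is March 7 and the third is March 21.
At the standard offset (UTC+12:30), 21:00 UTC + 12h30m = 09:30 Quorua standard time (rolling into the next day, 3 March 2033).
The standard-time date in Quorua, 3 March 2033, lies within the daylight-saving period (18 October 2032 – 21 March 2033), so Quorua is on daylight time, UTC+13:30.
21:00 UTC + 13h30m = 10:30 Quorua (rolling into the next day, 3 March 2033).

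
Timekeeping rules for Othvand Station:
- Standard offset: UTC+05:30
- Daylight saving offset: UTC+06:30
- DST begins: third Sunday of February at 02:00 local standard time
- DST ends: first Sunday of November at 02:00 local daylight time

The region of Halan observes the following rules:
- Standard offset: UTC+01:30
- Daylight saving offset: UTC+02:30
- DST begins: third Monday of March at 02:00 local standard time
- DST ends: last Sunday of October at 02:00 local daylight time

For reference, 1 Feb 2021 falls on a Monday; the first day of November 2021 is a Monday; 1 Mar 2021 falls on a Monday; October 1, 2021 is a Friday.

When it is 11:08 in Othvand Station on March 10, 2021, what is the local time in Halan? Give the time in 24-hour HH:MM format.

1 February 2021 is a Monday, so the first Sunday is February 7 and the third is February 21.
1 November 2021 is a Monday, so the first Sunday is November 7.
March 10, 2021 lies within the daylight-saving period (21 February – 7 November), so Othvand Station is on daylight time, UTC+06:30.
11:08 Othvand Station − 6h30m = 04:38 UTC.
1 March 2021 is a Monday, so the first Monday is March 1 and the third is March 15.
1 October 2021 is a Friday, so Sundays fall on 3, 10, 17, 24, 31; the last is October 31.
At the standard offset (UTC+01:30), 04:38 UTC + 1h30m = 06:08 Halan standard time.
The standard-time date in Halan, March 10, 2021, does not fall between 15 March and 31 October, so daylight saving is not in effect and Halan is at UTC+01:30.
04:38 UTC + 1h30m = 06:08 Halan.

06:08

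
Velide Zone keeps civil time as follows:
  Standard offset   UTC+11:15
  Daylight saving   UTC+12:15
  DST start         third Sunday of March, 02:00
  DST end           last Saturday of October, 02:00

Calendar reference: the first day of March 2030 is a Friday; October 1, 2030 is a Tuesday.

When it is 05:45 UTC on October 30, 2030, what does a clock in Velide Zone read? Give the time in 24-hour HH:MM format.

17:00

1 March 2030 is a Friday, so the first Sunday is March 3 and the third is March 17.
1 October 2030 is a Tuesday, so Saturdays fall on 5, 12, 19, 26; the last is October 26.
At the standard offset (UTC+11:15), 05:45 UTC + 11h15m = 17:00 Velide Zone standard time.
The standard-time date in Velide Zone, October 30, 2030, is outside the daylight-saving period (17 March – 26 October), so Velide Zone is on standard time, UTC+11:15.
05:45 UTC + 11h15m = 17:00 local.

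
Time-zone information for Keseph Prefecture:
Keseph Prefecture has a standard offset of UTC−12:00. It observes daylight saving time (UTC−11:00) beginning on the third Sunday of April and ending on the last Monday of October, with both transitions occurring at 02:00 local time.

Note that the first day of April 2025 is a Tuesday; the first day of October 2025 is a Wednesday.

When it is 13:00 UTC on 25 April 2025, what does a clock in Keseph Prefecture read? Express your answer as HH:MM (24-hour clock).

1 April 2025 is a Tuesday, so the first Sunday is April 6 and the third is April 20.
1 October 2025 is a Wednesday, so Mondays fall on 6, 13, 20, 27; the last is October 27.
At the standard offset (UTC−12:00), 13:00 UTC − 12h = 01:00 Keseph Prefecture standard time.
The standard-time date in Keseph Prefecture, 25 April 2025, lies within the daylight-saving period (20 April – 27 October), so Keseph Prefecture is on daylight time, UTC−11:00.
13:00 UTC − 11h = 02:00 local.

02:00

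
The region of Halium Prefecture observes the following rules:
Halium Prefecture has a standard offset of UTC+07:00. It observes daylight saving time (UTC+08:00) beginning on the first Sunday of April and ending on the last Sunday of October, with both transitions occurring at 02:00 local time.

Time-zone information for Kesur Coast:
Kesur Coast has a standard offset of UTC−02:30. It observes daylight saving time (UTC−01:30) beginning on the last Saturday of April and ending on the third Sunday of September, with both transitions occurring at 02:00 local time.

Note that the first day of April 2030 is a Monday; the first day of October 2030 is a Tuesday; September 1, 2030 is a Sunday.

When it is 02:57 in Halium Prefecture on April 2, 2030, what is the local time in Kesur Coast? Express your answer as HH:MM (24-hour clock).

17:27

1 April 2030 is a Monday, so the first Sunday is April 7.
1 October 2030 is a Tuesday, so Sundays fall on 6, 13, 20, 27; the last is October 27.
April 2, 2030 is outside the daylight-saving period (7 April – 27 October), so Halium Prefecture is on standard time, UTC+07:00.
02:57 Halium Prefecture − 7h = 19:57 UTC (rolling into the previous day, 1 April 2030).
1 April 2030 is a Monday, so Saturdays fall on 6, 13, 20, 27; the last is April 27.
1 September 2030 is a Sunday, so the first Sunday is September 1 and the third is September 15.
At the standard offset (UTC−02:30), 19:57 UTC − 2h30m = 17:27 Kesur Coast standard time.
The standard-time date in Kesur Coast, April 1, 2030, does not fall between 27 April and 15 September, so daylight saving is not in effect and Kesur Coast is at UTC−02:30.
19:57 UTC − 2h30m = 17:27 Kesur Coast.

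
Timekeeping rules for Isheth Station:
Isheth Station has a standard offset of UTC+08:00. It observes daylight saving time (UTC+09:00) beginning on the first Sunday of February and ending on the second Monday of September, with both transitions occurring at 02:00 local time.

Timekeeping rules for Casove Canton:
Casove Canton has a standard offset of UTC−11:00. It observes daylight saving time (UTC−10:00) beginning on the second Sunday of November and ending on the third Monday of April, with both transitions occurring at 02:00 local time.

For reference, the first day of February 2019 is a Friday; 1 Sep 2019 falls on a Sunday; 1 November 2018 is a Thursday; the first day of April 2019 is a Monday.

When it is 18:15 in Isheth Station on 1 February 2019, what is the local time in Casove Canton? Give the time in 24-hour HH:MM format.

1 February 2019 is a Friday, so the first Sunday is February 3.
1 September 2019 is a Sunday, so the first Monday is September 2 and the second is September 9.
Daylight saving runs 3 February – 9 September; 1 February 2019 is outside that window, so Isheth Station is on standard time at UTC+08:00.
18:15 Isheth Station − 8h = 10:15 UTC.
1 November 2018 is a Thursday, so the first Sunday is November 4 and the second is November 11.
1 April 2019 is a Monday, so the first Monday is April 1 and the third is April 15.
At the standard offset (UTC−11:00), 10:15 UTC − 11h = 23:15 Casove Canton standard time (rolling into the previous day, 31 January 2019).
The standard-time date in Casove Canton, 31 January 2019, falls between 11 November 2018 and 15 April 2019, so daylight saving is in effect and Casove Canton is at UTC−10:00.
10:15 UTC − 10h = 00:15 Casove Canton.

00:15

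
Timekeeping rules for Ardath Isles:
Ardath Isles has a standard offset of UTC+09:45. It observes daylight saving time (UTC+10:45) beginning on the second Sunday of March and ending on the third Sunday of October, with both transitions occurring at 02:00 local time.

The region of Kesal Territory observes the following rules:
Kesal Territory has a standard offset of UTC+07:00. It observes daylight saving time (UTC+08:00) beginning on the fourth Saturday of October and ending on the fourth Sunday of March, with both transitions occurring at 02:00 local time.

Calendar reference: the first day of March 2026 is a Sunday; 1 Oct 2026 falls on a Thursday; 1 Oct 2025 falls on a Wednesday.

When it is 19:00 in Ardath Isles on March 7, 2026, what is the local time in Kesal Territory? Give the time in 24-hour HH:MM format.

1 March 2026 is a Sunday, so the first Sunday is March 1 and the second is March 8.
1 October 2026 is a Thursday, so the first Sunday is October 4 and the third is October 18.
Daylight saving runs 8 March – 18 October; March 7, 2026 is outside that window, so Ardath Isles is on standard time at UTC+09:45.
19:00 Ardath Isles − 9h45m = 09:15 UTC.
1 October 2025 is a Wednesday, so the first Saturday is October 4 and the fourth is October 25.
1 March 2026 is a Sunday, so the first Sunday is March 1 and the fourth is March 22.
At the standard offset (UTC+07:00), 09:15 UTC + 7h = 16:15 Kesal Territory standard time.
The standard-time date in Kesal Territory, March 7, 2026, lies within the daylight-saving period (25 October 2025 – 22 March 2026), so Kesal Territory is on daylight time, UTC+08:00.
09:15 UTC + 8h = 17:15 Kesal Territory.

17:15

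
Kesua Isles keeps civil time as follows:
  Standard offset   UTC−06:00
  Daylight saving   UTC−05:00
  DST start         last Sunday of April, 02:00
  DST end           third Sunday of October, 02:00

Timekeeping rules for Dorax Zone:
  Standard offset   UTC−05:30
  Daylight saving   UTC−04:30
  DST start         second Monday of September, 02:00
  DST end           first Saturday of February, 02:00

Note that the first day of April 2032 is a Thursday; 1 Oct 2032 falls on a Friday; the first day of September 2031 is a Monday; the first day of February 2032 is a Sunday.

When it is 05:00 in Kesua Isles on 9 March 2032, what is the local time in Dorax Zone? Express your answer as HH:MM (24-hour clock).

05:30

1 April 2032 is a Thursday, so Sundays fall on 4, 11, 18, 25; the last is April 25.
1 October 2032 is a Friday, so the first Sunday is October 3 and the third is October 17.
Daylight saving runs 25 April – 17 October; 9 March 2032 is outside that window, so Kesua Isles is on standard time at UTC−06:00.
05:00 Kesua Isles + 6h = 11:00 UTC.
1 September 2031 is a Monday, so the first Monday is September 1 and the second is September 8.
1 February 2032 is a Sunday, so the first Saturday is February 7.
At the standard offset (UTC−05:30), 11:00 UTC − 5h30m = 05:30 Dorax Zone standard time.
The standard-time date in Dorax Zone, 9 March 2032, does not fall between 8 September 2031 and 7 February 2032, so daylight saving is not in effect and Dorax Zone is at UTC−05:30.
11:00 UTC − 5h30m = 05:30 Dorax Zone.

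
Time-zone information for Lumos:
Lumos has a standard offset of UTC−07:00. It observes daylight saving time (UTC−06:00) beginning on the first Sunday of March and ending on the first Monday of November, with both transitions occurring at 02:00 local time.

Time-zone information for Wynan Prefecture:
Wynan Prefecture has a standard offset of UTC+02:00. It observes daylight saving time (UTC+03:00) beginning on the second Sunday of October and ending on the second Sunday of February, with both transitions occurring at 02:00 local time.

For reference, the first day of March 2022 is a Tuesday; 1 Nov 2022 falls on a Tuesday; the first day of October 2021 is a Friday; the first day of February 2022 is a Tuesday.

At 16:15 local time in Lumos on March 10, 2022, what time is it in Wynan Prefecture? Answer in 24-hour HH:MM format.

1 March 2022 is a Tuesday, so the first Sunday is March 6.
1 November 2022 is a Tuesday, so the first Monday is November 7.
Daylight saving runs 6 March – 7 November; March 10, 2022 is inside that window, so Lumos is at UTC−06:00.
16:15 Lumos + 6h = 22:15 UTC.
1 October 2021 is a Friday, so the first Sunday is October 3 and the second is October 10.
1 February 2022 is a Tuesday, so the first Sunday is February 6 and the second is February 13.
At the standard offset (UTC+02:00), 22:15 UTC + 2h = 00:15 Wynan Prefecture standard time (rolling into the next day, 11 March 2022).
Daylight saving runs 10 October 2021 – 13 February 2022; the standard-time date in Wynan Prefecture, March 11, 2022, is outside that window, so Wynan Prefecture is on standard time at UTC+02:00.
22:15 UTC + 2h = 00:15 Wynan Prefecture (rolling into the next day, 11 March 2022).

00:15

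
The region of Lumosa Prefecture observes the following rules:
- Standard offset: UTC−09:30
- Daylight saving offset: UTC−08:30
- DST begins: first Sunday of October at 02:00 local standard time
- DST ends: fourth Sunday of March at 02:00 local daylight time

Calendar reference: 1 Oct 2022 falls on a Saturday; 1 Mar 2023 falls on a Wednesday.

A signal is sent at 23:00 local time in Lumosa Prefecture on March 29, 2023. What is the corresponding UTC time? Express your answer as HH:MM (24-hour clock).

1 October 2022 is a Saturday, so the first Sunday is October 2.
1 March 2023 is a Wednesday, so the first Sunday is March 5 and the fourth is March 26.
Daylight saving runs 2 October 2022 – 26 March 2023; March 29, 2023 is outside that window, so Lumosa Prefecture is on standard time at UTC−09:30.
23:00 local + 9h30m = 08:30 UTC (rolling into the next day, 30 March 2023).

08:30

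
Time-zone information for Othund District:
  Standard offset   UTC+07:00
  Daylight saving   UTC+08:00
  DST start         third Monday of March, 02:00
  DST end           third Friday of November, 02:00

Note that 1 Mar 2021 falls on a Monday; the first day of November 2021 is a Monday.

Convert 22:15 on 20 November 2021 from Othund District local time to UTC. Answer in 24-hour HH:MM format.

1 March 2021 is a Monday, so the first Monday is March 1 and the third is March 15.
1 November 2021 is a Monday, so the first Friday is November 5 and the third is November 19.
20 November 2021 is outside the daylight-saving period (15 March – 19 November), so Othund District is on standard time, UTC+07:00.
22:15 local − 7h = 15:15 UTC.

15:15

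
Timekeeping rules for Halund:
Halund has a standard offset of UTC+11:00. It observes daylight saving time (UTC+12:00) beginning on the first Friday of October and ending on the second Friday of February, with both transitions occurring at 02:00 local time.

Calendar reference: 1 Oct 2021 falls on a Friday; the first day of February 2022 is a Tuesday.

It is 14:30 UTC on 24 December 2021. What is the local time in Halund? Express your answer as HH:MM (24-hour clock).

1 October 2021 is a Friday, so the first Friday is October 1.
1 February 2022 is a Tuesday, so the first Friday is February 4 and the second is February 11.
At the standard offset (UTC+11:00), 14:30 UTC + 11h = 01:30 Halund standard time (rolling into the next day, 25 December 2021).
The standard-time date in Halund, 25 December 2021, lies within the daylight-saving period (1 October 2021 – 11 February 2022), so Halund is on daylight time, UTC+12:00.
14:30 UTC + 12h = 02:30 local (rolling into the next day, 25 December 2021).

02:30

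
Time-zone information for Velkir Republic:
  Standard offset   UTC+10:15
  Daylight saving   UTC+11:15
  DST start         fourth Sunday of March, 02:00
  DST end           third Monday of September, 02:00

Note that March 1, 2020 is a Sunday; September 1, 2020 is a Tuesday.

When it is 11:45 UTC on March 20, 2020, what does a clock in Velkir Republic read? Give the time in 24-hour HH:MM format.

1 March 2020 is a Sunday, so the first Sunday is March 1 and the fourth is March 22.
1 September 2020 is a Tuesday, so the first Monday is September 7 and the third is September 21.
At the standard offset (UTC+10:15), 11:45 UTC + 10h15m = 22:00 Velkir Republic standard time.
Daylight saving runs 22 March – 21 September; the standard-time date in Velkir Republic, March 20, 2020, is outside that window, so Velkir Republic is on standard time at UTC+10:15.
11:45 UTC + 10h15m = 22:00 local.

22:00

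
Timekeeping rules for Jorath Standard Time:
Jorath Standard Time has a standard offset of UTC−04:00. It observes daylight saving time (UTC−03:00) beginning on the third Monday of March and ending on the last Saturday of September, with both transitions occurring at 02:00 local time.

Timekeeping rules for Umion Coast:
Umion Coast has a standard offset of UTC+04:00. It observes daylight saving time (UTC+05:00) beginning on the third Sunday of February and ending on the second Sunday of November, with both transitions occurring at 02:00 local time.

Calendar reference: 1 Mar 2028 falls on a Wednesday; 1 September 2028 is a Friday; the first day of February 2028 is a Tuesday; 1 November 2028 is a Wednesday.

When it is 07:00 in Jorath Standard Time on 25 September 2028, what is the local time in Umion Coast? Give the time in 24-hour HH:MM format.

1 March 2028 is a Wednesday, so the first Monday is March 6 and the third is March 20.
1 September 2028 is a Friday, so Saturdays fall on 2, 9, 16, 23, 30; the last is September 30.
25 September 2028 lies within the daylight-saving period (20 March – 30 September), so Jorath Standard Time is on daylight time, UTC−03:00.
07:00 Jorath Standard Time + 3h = 10:00 UTC.
1 February 2028 is a Tuesday, so the first Sunday is February 6 and the third is February 20.
1 November 2028 is a Wednesday, so the first Sunday is November 5 and the second is November 12.
At the standard offset (UTC+04:00), 10:00 UTC + 4h = 14:00 Umion Coast standard time.
The standard-time date in Umion Coast, 25 September 2028, lies within the daylight-saving period (20 February – 12 November), so Umion Coast is on daylight time, UTC+05:00.
10:00 UTC + 5h = 15:00 Umion Coast.

15:00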